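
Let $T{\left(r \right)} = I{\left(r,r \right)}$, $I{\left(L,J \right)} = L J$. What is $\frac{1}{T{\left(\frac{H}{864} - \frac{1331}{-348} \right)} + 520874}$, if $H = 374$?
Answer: $\frac{156950784}{81754427714137} \approx 1.9198 \cdot 10^{-6}$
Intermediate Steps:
$I{\left(L,J \right)} = J L$
$T{\left(r \right)} = r^{2}$ ($T{\left(r \right)} = r r = r^{2}$)
$\frac{1}{T{\left(\frac{H}{864} - \frac{1331}{-348} \right)} + 520874} = \frac{1}{\left(\frac{374}{864} - \frac{1331}{-348}\right)^{2} + 520874} = \frac{1}{\left(374 \cdot \frac{1}{864} - - \frac{1331}{348}\right)^{2} + 520874} = \frac{1}{\left(\frac{187}{432} + \frac{1331}{348}\right)^{2} + 520874} = \frac{1}{\left(\frac{53339}{12528}\right)^{2} + 520874} = \frac{1}{\frac{2845048921}{156950784} + 520874} = \frac{1}{\frac{81754427714137}{156950784}} = \frac{156950784}{81754427714137}$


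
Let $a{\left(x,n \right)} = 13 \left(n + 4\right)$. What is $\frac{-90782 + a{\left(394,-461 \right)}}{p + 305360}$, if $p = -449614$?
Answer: $\frac{8793}{13114} \approx 0.6705$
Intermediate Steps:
$a{\left(x,n \right)} = 52 + 13 n$ ($a{\left(x,n \right)} = 13 \left(4 + n\right) = 52 + 13 n$)
$\frac{-90782 + a{\left(394,-461 \right)}}{p + 305360} = \frac{-90782 + \left(52 + 13 \left(-461\right)\right)}{-449614 + 305360} = \frac{-90782 + \left(52 - 5993\right)}{-144254} = \left(-90782 - 5941\right) \left(- \frac{1}{144254}\right) = \left(-96723\right) \left(- \frac{1}{144254}\right) = \frac{8793}{13114}$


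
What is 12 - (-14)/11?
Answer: 146/11 ≈ 13.273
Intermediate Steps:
12 - (-14)/11 = 12 - 1*(-14/11) = 12 + 14/11 = 146/11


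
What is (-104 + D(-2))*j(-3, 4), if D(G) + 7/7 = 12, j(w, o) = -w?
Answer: -279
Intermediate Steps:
D(G) = 11 (D(G) = -1 + 12 = 11)
(-104 + D(-2))*j(-3, 4) = (-104 + 11)*(-1*(-3)) = -93*3 = -279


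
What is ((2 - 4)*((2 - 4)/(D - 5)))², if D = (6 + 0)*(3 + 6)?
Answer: 16/2401 ≈ 0.0066639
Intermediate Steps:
D = 54 (D = 6*9 = 54)
((2 - 4)*((2 - 4)/(D - 5)))² = ((2 - 4)*((2 - 4)/(54 - 5)))² = (-(-4)/49)² = (-2*(-2/49))² = (4/49)² = 16/2401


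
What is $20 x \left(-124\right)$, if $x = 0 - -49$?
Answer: $-121520$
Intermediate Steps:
$x = 49$ ($x = 0 + 49 = 49$)
$20 x \left(-124\right) = 20 \cdot 49 \left(-124\right) = 980 \left(-124\right) = -121520$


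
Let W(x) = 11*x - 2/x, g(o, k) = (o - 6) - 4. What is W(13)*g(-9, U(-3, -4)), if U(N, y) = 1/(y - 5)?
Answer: -35283/13 ≈ -2714.1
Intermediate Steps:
U(N, y) = 1/(-5 + y)
g(o, k) = -10 + o (g(o, k) = (-6 + o) - 4 = -10 + o)
W(x) = -2/x + 11*x
W(13)*g(-9, U(-3, -4)) = (-2/13 + 11*13)*(-10 - 9) = (-2*1/13 + 143)*(-19) = (-2/13 + 143)*(-19) = (1857/13)*(-19) = -35283/13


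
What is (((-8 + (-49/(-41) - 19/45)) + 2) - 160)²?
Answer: 92929864336/3404025 ≈ 27300.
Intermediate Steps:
(((-8 + (-49/(-41) - 19/45)) + 2) - 160)² = (((-8 + (-49*(-1/41) - 19*1/45)) + 2) - 160)² = (((-8 + (49/41 - 19/45)) + 2) - 160)² = (((-8 + 1426/1845) + 2) - 160)² = ((-13334/1845 + 2) - 160)² = (-9644/1845 - 160)² = (-304844/1845)² = 92929864336/3404025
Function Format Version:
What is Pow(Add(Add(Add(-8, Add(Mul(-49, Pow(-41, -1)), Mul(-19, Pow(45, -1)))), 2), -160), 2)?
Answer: Rational(92929864336, 3404025) ≈ 27300.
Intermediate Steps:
Pow(Add(Add(Add(-8, Add(Mul(-49, Pow(-41, -1)), Mul(-19, Pow(45, -1)))), 2), -160), 2) = Pow(Add(Add(Add(-8, Add(Mul(-49, Rational(-1, 41)), Mul(-19, Rational(1, 45)))), 2), -160), 2) = Pow(Add(Add(Add(-8, Add(Rational(49, 41), Rational(-19, 45))), 2), -160), 2) = Pow(Add(Add(Add(-8, Rational(1426, 1845)), 2), -160), 2) = Pow(Add(Add(Rational(-13334, 1845), 2), -160), 2) = Pow(Add(Rational(-9644, 1845), -160), 2) = Pow(Rational(-304844, 1845), 2) = Rational(92929864336, 3404025)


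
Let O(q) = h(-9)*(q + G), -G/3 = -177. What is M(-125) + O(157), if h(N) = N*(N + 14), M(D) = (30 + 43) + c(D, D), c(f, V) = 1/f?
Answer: -3860876/125 ≈ -30887.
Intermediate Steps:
M(D) = 73 + 1/D (M(D) = (30 + 43) + 1/D = 73 + 1/D)
G = 531 (G = -3*(-177) = 531)
h(N) = N*(14 + N)
O(q) = -23895 - 45*q (O(q) = (-9*(14 - 9))*(q + 531) = (-9*5)*(531 + q) = -45*(531 + q) = -23895 - 45*q)
M(-125) + O(157) = (73 + 1/(-125)) + (-23895 - 45*157) = (73 - 1/125) + (-23895 - 7065) = 9124/125 - 30960 = -3860876/125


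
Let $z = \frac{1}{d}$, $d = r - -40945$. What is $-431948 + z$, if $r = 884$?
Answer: $- \frac{18067952891}{41829} \approx -4.3195 \cdot 10^{5}$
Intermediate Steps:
$d = 41829$ ($d = 884 - -40945 = 884 + 40945 = 41829$)
$z = \frac{1}{41829} \approx 2.3907 \cdot 10^{-5}$
$-431948 + z = -431948 + \frac{1}{41829} = - \frac{18067952891}{41829}$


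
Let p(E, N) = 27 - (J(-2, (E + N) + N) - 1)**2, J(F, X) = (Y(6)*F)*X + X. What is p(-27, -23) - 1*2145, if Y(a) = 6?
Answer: -645322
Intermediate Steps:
J(F, X) = X + 6*F*X (J(F, X) = (6*F)*X + X = 6*F*X + X = X + 6*F*X)
p(E, N) = 27 - (-1 - 22*N - 11*E)**2 (p(E, N) = 27 - (((E + N) + N)*(1 + 6*(-2)) - 1)**2 = 27 - ((E + 2*N)*(1 - 12) - 1)**2 = 27 - ((E + 2*N)*(-11) - 1)**2 = 27 - ((-22*N - 11*E) - 1)**2 = 27 - (-1 - 22*N - 11*E)**2)
p(-27, -23) - 1*2145 = (27 - (1 + 11*(-27) + 22*(-23))**2) - 1*2145 = (27 - (1 - 297 - 506)**2) - 2145 = (27 - 1*(-802)**2) - 2145 = (27 - 1*643204) - 2145 = (27 - 643204) - 2145 = -643177 - 2145 = -645322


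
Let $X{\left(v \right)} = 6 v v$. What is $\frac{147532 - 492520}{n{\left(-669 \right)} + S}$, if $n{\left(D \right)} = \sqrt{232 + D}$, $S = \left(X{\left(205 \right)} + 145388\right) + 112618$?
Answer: $- \frac{175997698128}{260259144773} + \frac{344988 i \sqrt{437}}{260259144773} \approx -0.67624 + 2.771 \cdot 10^{-5} i$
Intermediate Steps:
$X{\left(v \right)} = 6 v^{2}$
$S = 510156$ ($S = \left(6 \cdot 205^{2} + 145388\right) + 112618 = \left(6 \cdot 42025 + 145388\right) + 112618 = \left(252150 + 145388\right) + 112618 = 397538 + 112618 = 510156$)
$\frac{147532 - 492520}{n{\left(-669 \right)} + S} = \frac{147532 - 492520}{\sqrt{232 - 669} + 510156} = - \frac{344988}{\sqrt{-437} + 510156} = - \frac{344988}{i \sqrt{437} + 510156} = - \frac{344988}{510156 + i \sqrt{437}}$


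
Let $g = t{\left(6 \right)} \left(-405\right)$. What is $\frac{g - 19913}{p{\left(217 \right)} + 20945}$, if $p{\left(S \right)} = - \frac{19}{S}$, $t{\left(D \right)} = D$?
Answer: $- \frac{4848431}{4545046} \approx -1.0668$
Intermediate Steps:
$g = -2430$ ($g = 6 \left(-405\right) = -2430$)
$\frac{g - 19913}{p{\left(217 \right)} + 20945} = \frac{-2430 - 19913}{- \frac{19}{217} + 20945} = - \frac{22343}{\left(-19\right) \frac{1}{217} + 20945} = - \frac{22343}{- \frac{19}{217} + 20945} = - \frac{22343}{\frac{4545046}{217}} = \left(-22343\right) \frac{217}{4545046} = - \frac{4848431}{4545046}$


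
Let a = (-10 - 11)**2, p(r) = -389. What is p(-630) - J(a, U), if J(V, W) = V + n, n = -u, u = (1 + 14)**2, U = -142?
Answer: -605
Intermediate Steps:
a = 441 (a = (-21)**2 = 441)
u = 225 (u = 15**2 = 225)
n = -225 (n = -1*225 = -225)
J(V, W) = -225 + V (J(V, W) = V - 225 = -225 + V)
p(-630) - J(a, U) = -389 - (-225 + 441) = -389 - 1*216 = -389 - 216 = -605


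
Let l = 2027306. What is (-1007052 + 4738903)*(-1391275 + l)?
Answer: 2373572923381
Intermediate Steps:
(-1007052 + 4738903)*(-1391275 + l) = (-1007052 + 4738903)*(-1391275 + 2027306) = 3731851*636031 = 2373572923381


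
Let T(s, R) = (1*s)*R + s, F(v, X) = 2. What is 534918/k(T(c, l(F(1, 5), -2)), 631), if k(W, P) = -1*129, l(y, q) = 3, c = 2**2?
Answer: -178306/43 ≈ -4146.6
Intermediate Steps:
c = 4
T(s, R) = s + R*s (T(s, R) = s*R + s = R*s + s = s + R*s)
k(W, P) = -129
534918/k(T(c, l(F(1, 5), -2)), 631) = 534918/(-129) = 534918*(-1/129) = -178306/43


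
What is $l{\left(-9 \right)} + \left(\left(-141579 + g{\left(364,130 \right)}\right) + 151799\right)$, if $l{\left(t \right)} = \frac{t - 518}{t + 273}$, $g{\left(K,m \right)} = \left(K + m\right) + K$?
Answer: $\frac{2924065}{264} \approx 11076.0$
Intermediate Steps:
$g{\left(K,m \right)} = m + 2 K$
$l{\left(t \right)} = \frac{-518 + t}{273 + t}$
$l{\left(-9 \right)} + \left(\left(-141579 + g{\left(364,130 \right)}\right) + 151799\right) = \frac{-518 - 9}{273 - 9} + \left(\left(-141579 + \left(130 + 2 \cdot 364\right)\right) + 151799\right) = \frac{1}{264} \left(-527\right) + \left(\left(-141579 + \left(130 + 728\right)\right) + 151799\right) = \frac{1}{264} \left(-527\right) + \left(\left(-141579 + 858\right) + 151799\right) = - \frac{527}{264} + \left(-140721 + 151799\right) = - \frac{527}{264} + 11078 = \frac{2924065}{264}$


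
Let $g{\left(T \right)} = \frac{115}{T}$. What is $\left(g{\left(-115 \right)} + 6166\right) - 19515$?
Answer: $-13350$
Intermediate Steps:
$\left(g{\left(-115 \right)} + 6166\right) - 19515 = \left(\frac{115}{-115} + 6166\right) - 19515 = \left(115 \left(- \frac{1}{115}\right) + 6166\right) - 19515 = \left(-1 + 6166\right) - 19515 = 6165 - 19515 = -13350$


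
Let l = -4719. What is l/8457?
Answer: -1573/2819 ≈ -0.55800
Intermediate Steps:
l/8457 = -4719/8457 = -4719*1/8457 = -1573/2819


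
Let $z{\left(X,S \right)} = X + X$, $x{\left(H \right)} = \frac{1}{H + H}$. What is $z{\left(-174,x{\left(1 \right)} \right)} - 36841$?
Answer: $-37189$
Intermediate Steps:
$x{\left(H \right)} = \frac{1}{2 H}$
$z{\left(X,S \right)} = 2 X$
$z{\left(-174,x{\left(1 \right)} \right)} - 36841 = 2 \left(-174\right) - 36841 = -348 - 36841 = -37189$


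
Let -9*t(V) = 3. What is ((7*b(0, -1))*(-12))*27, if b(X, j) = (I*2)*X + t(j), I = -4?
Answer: 756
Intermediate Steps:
t(V) = -1/3 (t(V) = -1/9*3 = -1/3)
b(X, j) = -1/3 - 8*X (b(X, j) = (-4*2)*X - 1/3 = -8*X - 1/3 = -1/3 - 8*X)
((7*b(0, -1))*(-12))*27 = ((7*(-1/3 - 8*0))*(-12))*27 = ((7*(-1/3 + 0))*(-12))*27 = ((7*(-1/3))*(-12))*27 = -7/3*(-12)*27 = 28*27 = 756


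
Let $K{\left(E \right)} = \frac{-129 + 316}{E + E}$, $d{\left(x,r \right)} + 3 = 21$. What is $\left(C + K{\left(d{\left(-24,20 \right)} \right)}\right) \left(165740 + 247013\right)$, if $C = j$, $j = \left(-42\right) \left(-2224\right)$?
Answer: $\frac{1388036744875}{36} \approx 3.8557 \cdot 10^{10}$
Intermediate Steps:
$d{\left(x,r \right)} = 18$ ($d{\left(x,r \right)} = -3 + 21 = 18$)
$K{\left(E \right)} = \frac{187}{2 E}$
$j = 93408$
$C = 93408$
$\left(C + K{\left(d{\left(-24,20 \right)} \right)}\right) \left(165740 + 247013\right) = \left(93408 + \frac{187}{2 \cdot 18}\right) \left(165740 + 247013\right) = \left(93408 + \frac{187}{2} \cdot \frac{1}{18}\right) 412753 = \left(93408 + \frac{187}{36}\right) 412753 = \frac{3362875}{36} \cdot 412753 = \frac{1388036744875}{36}$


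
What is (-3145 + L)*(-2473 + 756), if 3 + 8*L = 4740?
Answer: 35066291/8 ≈ 4.3833e+6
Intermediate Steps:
L = 4737/8 (L = -3/8 + (1/8)*4740 = -3/8 + 1185/2 = 4737/8 ≈ 592.13)
(-3145 + L)*(-2473 + 756) = (-3145 + 4737/8)*(-2473 + 756) = -20423/8*(-1717) = 35066291/8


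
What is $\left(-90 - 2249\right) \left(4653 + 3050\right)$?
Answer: $-18017317$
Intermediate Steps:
$\left(-90 - 2249\right) \left(4653 + 3050\right) = \left(-2339\right) 7703 = -18017317$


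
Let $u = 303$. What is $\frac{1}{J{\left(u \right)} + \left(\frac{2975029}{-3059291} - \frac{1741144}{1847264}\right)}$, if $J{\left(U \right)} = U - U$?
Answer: $- \frac{706414766228}{1352791267445} \approx -0.52219$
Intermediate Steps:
$J{\left(U \right)} = 0$
$\frac{1}{J{\left(u \right)} + \left(\frac{2975029}{-3059291} - \frac{1741144}{1847264}\right)} = \frac{1}{0 + \left(\frac{2975029}{-3059291} - \frac{1741144}{1847264}\right)} = \frac{1}{0 + \left(2975029 \left(- \frac{1}{3059291}\right) - \frac{217643}{230908}\right)} = \frac{1}{0 - \frac{1352791267445}{706414766228}} = \frac{1}{- \frac{1352791267445}{706414766228}} = - \frac{706414766228}{1352791267445}$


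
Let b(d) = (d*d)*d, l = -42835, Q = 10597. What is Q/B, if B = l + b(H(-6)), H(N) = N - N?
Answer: -10597/42835 ≈ -0.24739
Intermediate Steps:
H(N) = 0
b(d) = d**3 (b(d) = d**2*d = d**3)
B = -42835 (B = -42835 + 0**3 = -42835 + 0 = -42835)
Q/B = 10597/(-42835) = 10597*(-1/42835) = -10597/42835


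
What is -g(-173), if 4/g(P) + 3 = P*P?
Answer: -2/14963 ≈ -0.00013366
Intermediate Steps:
g(P) = 4/(-3 + P**2) (g(P) = 4/(-3 + P*P) = 4/(-3 + P**2))
-g(-173) = -4/(-3 + (-173)**2) = -4/(-3 + 29929) = -4/29926 = -1*2/14963 = -2/14963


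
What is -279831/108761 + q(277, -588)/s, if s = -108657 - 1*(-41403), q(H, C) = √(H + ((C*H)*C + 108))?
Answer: -279831/108761 - √95771473/67254 ≈ -2.7184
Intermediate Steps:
q(H, C) = √(108 + H + H*C²) (q(H, C) = √(H + (H*C² + 108)) = √(H + (108 + H*C²)) = √(108 + H + H*C²))
s = -67254 (s = -108657 + 41403 = -67254)
-279831/108761 + q(277, -588)/s = -279831/108761 + √(108 + 277 + 277*(-588)²)/(-67254) = -279831*1/108761 + √(108 + 277 + 277*345744)*(-1/67254) = -279831/108761 + √(108 + 277 + 95771088)*(-1/67254) = -279831/108761 + √95771473*(-1/67254) = -279831/108761 - √95771473/67254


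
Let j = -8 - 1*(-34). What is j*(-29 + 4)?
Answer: -650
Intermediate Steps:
j = 26 (j = -8 + 34 = 26)
j*(-29 + 4) = 26*(-29 + 4) = 26*(-25) = -650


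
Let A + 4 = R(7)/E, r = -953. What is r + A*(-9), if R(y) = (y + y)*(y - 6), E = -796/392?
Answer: -170135/199 ≈ -854.95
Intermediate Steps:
E = -199/98 (E = -796*1/392 = -199/98 ≈ -2.0306)
R(y) = 2*y*(-6 + y) (R(y) = (2*y)*(-6 + y) = 2*y*(-6 + y))
A = -2168/199 (A = -4 + (2*7*(-6 + 7))/(-199/98) = -4 + (2*7*1)*(-98/199) = -4 + 14*(-98/199) = -4 - 1372/199 = -2168/199 ≈ -10.894)
r + A*(-9) = -953 - 2168/199*(-9) = -953 + 19512/199 = -170135/199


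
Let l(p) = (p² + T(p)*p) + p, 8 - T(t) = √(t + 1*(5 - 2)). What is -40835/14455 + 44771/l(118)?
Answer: 299035/670712 ≈ 0.44585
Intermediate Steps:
T(t) = 8 - √(3 + t) (T(t) = 8 - √(t + 1*(5 - 2)) = 8 - √(t + 1*3) = 8 - √(t + 3) = 8 - √(3 + t))
l(p) = p + p² + p*(8 - √(3 + p)) (l(p) = (p² + (8 - √(3 + p))*p) + p = (p² + p*(8 - √(3 + p))) + p = p + p² + p*(8 - √(3 + p)))
-40835/14455 + 44771/l(118) = -40835/14455 + 44771/((118*(9 + 118 - √(3 + 118)))) = -40835*1/14455 + 44771/((118*(9 + 118 - √121))) = -8167/2891 + 44771/((118*(9 + 118 - 1*11))) = -8167/2891 + 44771/((118*(9 + 118 - 11))) = -8167/2891 + 44771/((118*116)) = -8167/2891 + 44771/13688 = 299035/670712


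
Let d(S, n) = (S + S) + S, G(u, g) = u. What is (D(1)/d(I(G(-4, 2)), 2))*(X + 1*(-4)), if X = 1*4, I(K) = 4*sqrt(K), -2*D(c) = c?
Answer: 0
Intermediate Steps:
D(c) = -c/2
d(S, n) = 3*S (d(S, n) = 2*S + S = 3*S)
X = 4
(D(1)/d(I(G(-4, 2)), 2))*(X + 1*(-4)) = ((-1/2*1)/((3*(4*sqrt(-4)))))*(4 + 1*(-4)) = (-(-I/24)/2)*(4 - 4) = -(-I/24)/2*0 = -(-1)*I/48*0 = (I/48)*0 = 0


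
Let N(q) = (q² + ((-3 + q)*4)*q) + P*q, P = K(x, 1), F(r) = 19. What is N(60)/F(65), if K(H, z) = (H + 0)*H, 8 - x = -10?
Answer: 36720/19 ≈ 1932.6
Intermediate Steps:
x = 18 (x = 8 - 1*(-10) = 8 + 10 = 18)
K(H, z) = H² (K(H, z) = H*H = H²)
P = 324 (P = 18² = 324)
N(q) = q² + 324*q + q*(-12 + 4*q) (N(q) = (q² + ((-3 + q)*4)*q) + 324*q = (q² + (-12 + 4*q)*q) + 324*q = (q² + q*(-12 + 4*q)) + 324*q = q² + 324*q + q*(-12 + 4*q))
N(60)/F(65) = (60*(312 + 5*60))/19 = (60*(312 + 300))*(1/19) = (60*612)*(1/19) = 36720*(1/19) = 36720/19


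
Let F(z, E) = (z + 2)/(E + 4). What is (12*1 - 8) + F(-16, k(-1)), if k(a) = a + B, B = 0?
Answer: -2/3 ≈ -0.66667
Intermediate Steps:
k(a) = a (k(a) = a + 0 = a)
F(z, E) = (2 + z)/(4 + E)
(12*1 - 8) + F(-16, k(-1)) = (12*1 - 8) + (2 - 16)/(4 - 1) = (12 - 8) - 14/3 = 4 + (1/3)*(-14) = 4 - 14/3 = -2/3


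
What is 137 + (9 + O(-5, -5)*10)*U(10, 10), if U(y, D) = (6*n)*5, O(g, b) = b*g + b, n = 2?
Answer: 12677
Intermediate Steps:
O(g, b) = b + b*g
U(y, D) = 60 (U(y, D) = (6*2)*5 = 12*5 = 60)
137 + (9 + O(-5, -5)*10)*U(10, 10) = 137 + (9 - 5*(1 - 5)*10)*60 = 137 + (9 - 5*(-4)*10)*60 = 137 + (9 + 20*10)*60 = 137 + (9 + 200)*60 = 137 + 209*60 = 137 + 12540 = 12677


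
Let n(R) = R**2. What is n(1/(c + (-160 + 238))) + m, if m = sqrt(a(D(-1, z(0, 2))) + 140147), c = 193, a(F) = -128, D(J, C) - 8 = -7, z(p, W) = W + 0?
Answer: 1/73441 + sqrt(140019) ≈ 374.19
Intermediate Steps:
z(p, W) = W
D(J, C) = 1 (D(J, C) = 8 - 7 = 1)
m = sqrt(140019) (m = sqrt(-128 + 140147) = sqrt(140019) ≈ 374.19)
n(1/(c + (-160 + 238))) + m = (1/(193 + (-160 + 238)))**2 + sqrt(140019) = (1/(193 + 78))**2 + sqrt(140019) = (1/271)**2 + sqrt(140019) = 1/73441 + sqrt(140019)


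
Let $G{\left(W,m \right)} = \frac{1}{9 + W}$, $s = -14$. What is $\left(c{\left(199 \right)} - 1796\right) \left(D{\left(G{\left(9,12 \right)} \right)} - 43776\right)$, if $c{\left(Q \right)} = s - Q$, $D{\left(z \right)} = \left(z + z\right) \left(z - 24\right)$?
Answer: $\frac{14248115287}{162} \approx 8.7951 \cdot 10^{7}$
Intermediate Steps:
$D{\left(z \right)} = 2 z \left(-24 + z\right)$
$c{\left(Q \right)} = -14 - Q$
$\left(c{\left(199 \right)} - 1796\right) \left(D{\left(G{\left(9,12 \right)} \right)} - 43776\right) = \left(\left(-14 - 199\right) - 1796\right) \left(\frac{2 \left(-24 + \frac{1}{9 + 9}\right)}{9 + 9} - 43776\right) = \left(\left(-14 - 199\right) - 1796\right) \left(\frac{2 \left(-24 + \frac{1}{18}\right)}{18} - 43776\right) = \left(-213 - 1796\right) \left(2 \cdot \frac{1}{18} \left(-24 + \frac{1}{18}\right) - 43776\right) = - 2009 \left(2 \cdot \frac{1}{18} \left(- \frac{431}{18}\right) - 43776\right) = - 2009 \left(- \frac{431}{162} - 43776\right) = \left(-2009\right) \left(- \frac{7092143}{162}\right) = \frac{14248115287}{162}$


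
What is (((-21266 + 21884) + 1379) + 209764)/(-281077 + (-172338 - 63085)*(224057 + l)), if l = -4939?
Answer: -211761/51585697991 ≈ -4.1050e-6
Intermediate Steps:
(((-21266 + 21884) + 1379) + 209764)/(-281077 + (-172338 - 63085)*(224057 + l)) = (((-21266 + 21884) + 1379) + 209764)/(-281077 + (-172338 - 63085)*(224057 - 4939)) = ((618 + 1379) + 209764)/(-281077 - 235423*219118) = (1997 + 209764)/(-281077 - 51585416914) = 211761/(-51585697991) = 211761*(-1/51585697991) = -211761/51585697991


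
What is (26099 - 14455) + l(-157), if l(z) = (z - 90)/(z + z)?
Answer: 3656463/314 ≈ 11645.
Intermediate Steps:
l(z) = (-90 + z)/(2*z) (l(z) = (-90 + z)/((2*z)) = (-90 + z)*(1/(2*z)) = (-90 + z)/(2*z))
(26099 - 14455) + l(-157) = (26099 - 14455) + (½)*(-90 - 157)/(-157) = 11644 + (½)*(-1/157)*(-247) = 11644 + 247/314 = 3656463/314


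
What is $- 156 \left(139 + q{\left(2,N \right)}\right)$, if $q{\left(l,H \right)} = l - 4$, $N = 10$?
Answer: $-21372$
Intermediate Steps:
$q{\left(l,H \right)} = -4 + l$ ($q{\left(l,H \right)} = l - 4 = -4 + l$)
$- 156 \left(139 + q{\left(2,N \right)}\right) = - 156 \left(139 + \left(-4 + 2\right)\right) = - 156 \left(139 - 2\right) = \left(-156\right) 137 = -21372$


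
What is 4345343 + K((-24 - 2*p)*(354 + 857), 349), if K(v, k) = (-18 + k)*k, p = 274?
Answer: 4460862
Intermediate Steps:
K(v, k) = k*(-18 + k)
4345343 + K((-24 - 2*p)*(354 + 857), 349) = 4345343 + 349*(-18 + 349) = 4345343 + 349*331 = 4345343 + 115519 = 4460862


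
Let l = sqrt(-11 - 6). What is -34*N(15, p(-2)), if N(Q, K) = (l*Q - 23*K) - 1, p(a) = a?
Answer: -1530 - 510*I*sqrt(17) ≈ -1530.0 - 2102.8*I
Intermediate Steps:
l = I*sqrt(17) (l = sqrt(-17) = I*sqrt(17) ≈ 4.1231*I)
N(Q, K) = -1 - 23*K + I*Q*sqrt(17) (N(Q, K) = ((I*sqrt(17))*Q - 23*K) - 1 = (I*Q*sqrt(17) - 23*K) - 1 = (-23*K + I*Q*sqrt(17)) - 1 = -1 - 23*K + I*Q*sqrt(17))
-34*N(15, p(-2)) = -34*(-1 - 23*(-2) + I*15*sqrt(17)) = -34*(-1 + 46 + 15*I*sqrt(17)) = -34*(45 + 15*I*sqrt(17)) = -1530 - 510*I*sqrt(17)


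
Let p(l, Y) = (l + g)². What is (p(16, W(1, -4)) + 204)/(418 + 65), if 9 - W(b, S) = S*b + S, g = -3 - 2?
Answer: 325/483 ≈ 0.67288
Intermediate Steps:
g = -5
W(b, S) = 9 - S - S*b (W(b, S) = 9 - (S*b + S) = 9 - (S + S*b) = 9 + (-S - S*b) = 9 - S - S*b)
p(l, Y) = (-5 + l)² (p(l, Y) = (l - 5)² = (-5 + l)²)
(p(16, W(1, -4)) + 204)/(418 + 65) = ((-5 + 16)² + 204)/(418 + 65) = (11² + 204)/483 = (121 + 204)*(1/483) = 325*(1/483) = 325/483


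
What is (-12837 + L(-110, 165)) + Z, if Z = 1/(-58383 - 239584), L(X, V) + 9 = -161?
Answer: -3875656770/297967 ≈ -13007.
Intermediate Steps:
L(X, V) = -170 (L(X, V) = -9 - 161 = -170)
Z = -1/297967 (Z = 1/(-297967) = -1/297967 ≈ -3.3561e-6)
(-12837 + L(-110, 165)) + Z = (-12837 - 170) - 1/297967 = -13007 - 1/297967 = -3875656770/297967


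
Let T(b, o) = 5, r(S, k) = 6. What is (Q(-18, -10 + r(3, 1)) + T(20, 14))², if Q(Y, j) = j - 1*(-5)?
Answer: 36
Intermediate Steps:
Q(Y, j) = 5 + j (Q(Y, j) = j + 5 = 5 + j)
(Q(-18, -10 + r(3, 1)) + T(20, 14))² = ((5 + (-10 + 6)) + 5)² = ((5 - 4) + 5)² = (1 + 5)² = 6² = 36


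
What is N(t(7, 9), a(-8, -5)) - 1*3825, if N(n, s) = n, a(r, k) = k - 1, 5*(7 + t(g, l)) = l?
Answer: -19151/5 ≈ -3830.2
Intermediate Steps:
t(g, l) = -7 + l/5
a(r, k) = -1 + k
N(t(7, 9), a(-8, -5)) - 1*3825 = (-7 + (⅕)*9) - 1*3825 = (-7 + 9/5) - 3825 = -26/5 - 3825 = -19151/5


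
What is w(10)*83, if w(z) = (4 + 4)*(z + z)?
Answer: 13280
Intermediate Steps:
w(z) = 16*z (w(z) = 8*(2*z) = 16*z)
w(10)*83 = (16*10)*83 = 160*83 = 13280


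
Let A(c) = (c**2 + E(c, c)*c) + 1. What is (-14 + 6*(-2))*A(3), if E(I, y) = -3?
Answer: -26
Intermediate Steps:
A(c) = 1 + c**2 - 3*c (A(c) = (c**2 - 3*c) + 1 = 1 + c**2 - 3*c)
(-14 + 6*(-2))*A(3) = (-14 + 6*(-2))*(1 + 3**2 - 3*3) = (-14 - 12)*(1 + 9 - 9) = -26*1 = -26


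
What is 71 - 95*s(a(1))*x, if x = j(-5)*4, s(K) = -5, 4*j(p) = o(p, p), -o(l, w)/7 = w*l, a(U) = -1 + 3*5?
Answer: -83054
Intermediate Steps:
a(U) = 14 (a(U) = -1 + 15 = 14)
o(l, w) = -7*l*w (o(l, w) = -7*w*l = -7*l*w)
j(p) = -7*p²/4 (j(p) = (-7*p*p)/4 = (-7*p²)/4 = -7*p²/4)
x = -175 (x = -7/4*(-5)²*4 = -7/4*25*4 = -175/4*4 = -175)
71 - 95*s(a(1))*x = 71 - (-475)*(-175) = 71 - 95*875 = 71 - 83125 = -83054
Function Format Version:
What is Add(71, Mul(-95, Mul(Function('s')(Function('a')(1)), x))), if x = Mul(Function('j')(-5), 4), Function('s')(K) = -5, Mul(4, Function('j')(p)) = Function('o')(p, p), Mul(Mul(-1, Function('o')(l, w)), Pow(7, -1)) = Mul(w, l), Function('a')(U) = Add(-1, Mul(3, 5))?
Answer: -83054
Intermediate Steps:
Function('a')(U) = 14 (Function('a')(U) = Add(-1, 15) = 14)
Function('o')(l, w) = Mul(-7, l, w) (Function('o')(l, w) = Mul(-7, Mul(w, l)) = Mul(-7, Mul(l, w)) = Mul(-7, l, w))
Function('j')(p) = Mul(Rational(-7, 4), Pow(p, 2)) (Function('j')(p) = Mul(Rational(1, 4), Mul(-7, p, p)) = Mul(Rational(1, 4), Mul(-7, Pow(p, 2))) = Mul(Rational(-7, 4), Pow(p, 2)))
x = -175 (x = Mul(Mul(Rational(-7, 4), Pow(-5, 2)), 4) = Mul(Mul(Rational(-7, 4), 25), 4) = Mul(Rational(-175, 4), 4) = -175)
Add(71, Mul(-95, Mul(Function('s')(Function('a')(1)), x))) = Add(71, Mul(-95, Mul(-5, -175))) = Add(71, Mul(-95, 875)) = Add(71, -83125) = -83054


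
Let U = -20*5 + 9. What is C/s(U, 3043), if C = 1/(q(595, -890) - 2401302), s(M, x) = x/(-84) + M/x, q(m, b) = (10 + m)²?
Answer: 255612/18861915350561 ≈ 1.3552e-8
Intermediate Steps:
U = -91 (U = -100 + 9 = -91)
s(M, x) = -x/84 + M/x (s(M, x) = x*(-1/84) + M/x = -x/84 + M/x)
C = -1/2035277 (C = 1/((10 + 595)² - 2401302) = 1/(605² - 2401302) = 1/(366025 - 2401302) = 1/(-2035277) = -1/2035277 ≈ -4.9133e-7)
C/s(U, 3043) = -1/(2035277*(-1/84*3043 - 91/3043)) = -1/(2035277*(-3043/84 - 91*1/3043)) = -1/(2035277*(-3043/84 - 91/3043)) = -1/(2035277*(-9267493/255612)) = -1/2035277*(-255612/9267493) = 255612/18861915350561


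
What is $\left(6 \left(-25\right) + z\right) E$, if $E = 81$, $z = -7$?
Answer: $-12717$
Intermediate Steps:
$\left(6 \left(-25\right) + z\right) E = \left(6 \left(-25\right) - 7\right) 81 = \left(-150 - 7\right) 81 = \left(-157\right) 81 = -12717$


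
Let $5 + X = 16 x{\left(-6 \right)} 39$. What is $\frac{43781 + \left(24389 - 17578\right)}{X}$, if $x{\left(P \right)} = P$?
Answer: $- \frac{50592}{3749} \approx -13.495$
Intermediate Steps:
$X = -3749$ ($X = -5 + 16 \left(-6\right) 39 = -5 - 3744 = -3749$)
$\frac{43781 + \left(24389 - 17578\right)}{X} = \frac{43781 + \left(24389 - 17578\right)}{-3749} = \left(43781 + \left(24389 - 17578\right)\right) \left(- \frac{1}{3749}\right) = \left(43781 + 6811\right) \left(- \frac{1}{3749}\right) = 50592 \left(- \frac{1}{3749}\right) = - \frac{50592}{3749}$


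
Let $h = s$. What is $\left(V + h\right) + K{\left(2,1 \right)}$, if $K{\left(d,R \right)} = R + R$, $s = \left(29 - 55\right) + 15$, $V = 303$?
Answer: $294$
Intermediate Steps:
$s = -11$ ($s = -26 + 15 = -11$)
$K{\left(d,R \right)} = 2 R$
$h = -11$
$\left(V + h\right) + K{\left(2,1 \right)} = \left(303 - 11\right) + 2 \cdot 1 = 292 + 2 = 294$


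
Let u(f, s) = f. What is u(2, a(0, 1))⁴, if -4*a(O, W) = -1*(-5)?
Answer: 16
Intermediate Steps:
a(O, W) = -5/4 (a(O, W) = -(-1)*(-5)/4 = -¼*5 = -5/4)
u(2, a(0, 1))⁴ = 2⁴ = 16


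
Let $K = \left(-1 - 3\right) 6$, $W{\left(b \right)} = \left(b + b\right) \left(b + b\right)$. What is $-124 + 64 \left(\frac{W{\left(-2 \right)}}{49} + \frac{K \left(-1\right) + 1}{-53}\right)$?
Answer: $- \frac{346156}{2597} \approx -133.29$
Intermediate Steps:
$W{\left(b \right)} = 4 b^{2}$ ($W{\left(b \right)} = 2 b 2 b = 4 b^{2}$)
$K = -24$ ($K = \left(-4\right) 6 = -24$)
$-124 + 64 \left(\frac{W{\left(-2 \right)}}{49} + \frac{K \left(-1\right) + 1}{-53}\right) = -124 + 64 \left(\frac{4 \left(-2\right)^{2}}{49} + \frac{\left(-24\right) \left(-1\right) + 1}{-53}\right) = -124 + 64 \left(4 \cdot 4 \cdot \frac{1}{49} + \left(24 + 1\right) \left(- \frac{1}{53}\right)\right) = -124 + 64 \left(16 \cdot \frac{1}{49} + 25 \left(- \frac{1}{53}\right)\right) = -124 + 64 \left(\frac{16}{49} - \frac{25}{53}\right) = -124 + 64 \left(- \frac{377}{2597}\right) = -124 - \frac{24128}{2597} = - \frac{346156}{2597}$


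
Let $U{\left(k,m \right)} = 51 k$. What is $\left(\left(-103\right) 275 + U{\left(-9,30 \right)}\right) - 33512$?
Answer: $-62296$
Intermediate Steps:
$\left(\left(-103\right) 275 + U{\left(-9,30 \right)}\right) - 33512 = \left(\left(-103\right) 275 + 51 \left(-9\right)\right) - 33512 = \left(-28325 - 459\right) - 33512 = -28784 - 33512 = -62296$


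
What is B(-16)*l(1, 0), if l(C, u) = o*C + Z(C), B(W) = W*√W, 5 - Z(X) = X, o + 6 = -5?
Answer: 448*I ≈ 448.0*I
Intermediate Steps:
o = -11 (o = -6 - 5 = -11)
Z(X) = 5 - X
B(W) = W^(3/2)
l(C, u) = 5 - 12*C (l(C, u) = -11*C + (5 - C) = 5 - 12*C)
B(-16)*l(1, 0) = (-16)^(3/2)*(5 - 12*1) = (-64*I)*(5 - 12) = -64*I*(-7) = 448*I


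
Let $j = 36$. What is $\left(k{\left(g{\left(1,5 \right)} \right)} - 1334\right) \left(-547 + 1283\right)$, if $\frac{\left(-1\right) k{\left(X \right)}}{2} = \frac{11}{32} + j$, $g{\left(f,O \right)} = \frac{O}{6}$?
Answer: $-1035322$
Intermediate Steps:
$g{\left(f,O \right)} = \frac{O}{6}$ ($g{\left(f,O \right)} = O \frac{1}{6} = \frac{O}{6}$)
$k{\left(X \right)} = - \frac{1163}{16}$ ($k{\left(X \right)} = - 2 \left(\frac{11}{32} + 36\right) = \left(-2\right) \frac{1163}{32} = - \frac{1163}{16}$)
$\left(k{\left(g{\left(1,5 \right)} \right)} - 1334\right) \left(-547 + 1283\right) = \left(- \frac{1163}{16} - 1334\right) \left(-547 + 1283\right) = \left(- \frac{22507}{16}\right) 736 = -1035322$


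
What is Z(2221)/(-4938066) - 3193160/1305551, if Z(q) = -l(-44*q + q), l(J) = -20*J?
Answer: -6637177042750/3223448502183 ≈ -2.0590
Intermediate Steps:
Z(q) = -860*q (Z(q) = -(-20)*(-44*q + q) = -(-20)*(-43*q) = -860*q)
Z(2221)/(-4938066) - 3193160/1305551 = -860*2221/(-4938066) - 3193160/1305551 = -1910060*(-1/4938066) - 3193160*1/1305551 = 955030/2469033 - 3193160/1305551 = -6637177042750/3223448502183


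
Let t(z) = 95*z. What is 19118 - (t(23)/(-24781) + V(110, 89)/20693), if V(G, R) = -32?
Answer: 9803627035691/512793233 ≈ 19118.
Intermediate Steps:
19118 - (t(23)/(-24781) + V(110, 89)/20693) = 19118 - ((95*23)/(-24781) - 32/20693) = 19118 - (2185*(-1/24781) - 32*1/20693) = 19118 - (-2185/24781 - 32/20693) = 19118 - 1*(-46007197/512793233) = 19118 + 46007197/512793233 = 9803627035691/512793233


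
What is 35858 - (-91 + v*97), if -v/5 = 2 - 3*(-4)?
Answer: 42739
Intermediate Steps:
v = -70 (v = -5*(2 - 3*(-4)) = -5*(2 + 12) = -5*14 = -70)
35858 - (-91 + v*97) = 35858 - (-91 - 70*97) = 35858 - (-91 - 6790) = 35858 - 1*(-6881) = 35858 + 6881 = 42739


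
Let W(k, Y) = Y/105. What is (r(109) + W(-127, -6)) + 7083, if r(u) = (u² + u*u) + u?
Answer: 1083388/35 ≈ 30954.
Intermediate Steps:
r(u) = u + 2*u² (r(u) = (u² + u²) + u = 2*u² + u = u + 2*u²)
W(k, Y) = Y/105 (W(k, Y) = Y*(1/105) = Y/105)
(r(109) + W(-127, -6)) + 7083 = (109*(1 + 2*109) + (1/105)*(-6)) + 7083 = (109*(1 + 218) - 2/35) + 7083 = (109*219 - 2/35) + 7083 = (23871 - 2/35) + 7083 = 835483/35 + 7083 = 1083388/35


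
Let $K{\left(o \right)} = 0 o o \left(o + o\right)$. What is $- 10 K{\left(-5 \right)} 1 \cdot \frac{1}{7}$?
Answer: $0$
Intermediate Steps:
$K{\left(o \right)} = 0$ ($K{\left(o \right)} = 0 o 2 o = 0 \cdot 2 o^{2} = 0$)
$- 10 K{\left(-5 \right)} 1 \cdot \frac{1}{7} = \left(-10\right) 0 \cdot 1 \cdot \frac{1}{7} = 0 \cdot 1 \cdot \frac{1}{7} = 0 \cdot \frac{1}{7} = 0$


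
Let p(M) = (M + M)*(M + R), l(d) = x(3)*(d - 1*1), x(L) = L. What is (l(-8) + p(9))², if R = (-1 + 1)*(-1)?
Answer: 18225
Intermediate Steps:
R = 0 (R = 0*(-1) = 0)
l(d) = -3 + 3*d (l(d) = 3*(d - 1*1) = 3*(d - 1) = 3*(-1 + d) = -3 + 3*d)
p(M) = 2*M² (p(M) = (M + M)*(M + 0) = (2*M)*M = 2*M²)
(l(-8) + p(9))² = ((-3 + 3*(-8)) + 2*9²)² = ((-3 - 24) + 2*81)² = (-27 + 162)² = 135² = 18225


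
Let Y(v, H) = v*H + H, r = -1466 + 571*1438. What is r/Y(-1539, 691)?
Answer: -409816/531379 ≈ -0.77123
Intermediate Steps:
r = 819632 (r = -1466 + 821098 = 819632)
Y(v, H) = H + H*v (Y(v, H) = H*v + H = H + H*v)
r/Y(-1539, 691) = 819632/((691*(1 - 1539))) = 819632/((691*(-1538))) = 819632/(-1062758) = 819632*(-1/1062758) = -409816/531379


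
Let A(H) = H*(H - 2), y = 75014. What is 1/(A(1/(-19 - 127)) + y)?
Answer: 21316/1598998717 ≈ 1.3331e-5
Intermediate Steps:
A(H) = H*(-2 + H)
1/(A(1/(-19 - 127)) + y) = 1/((-2 + 1/(-19 - 127))/(-19 - 127) + 75014) = 1/((-2 + 1/(-146))/(-146) + 75014) = 1/(-(-2 - 1/146)/146 + 75014) = 1/(-1/146*(-293/146) + 75014) = 1/(293/21316 + 75014) = 1/(1598998717/21316) = 21316/1598998717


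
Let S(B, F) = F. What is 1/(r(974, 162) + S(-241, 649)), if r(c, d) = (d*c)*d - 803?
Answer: 1/25561502 ≈ 3.9121e-8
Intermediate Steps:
r(c, d) = -803 + c*d**2 (r(c, d) = (c*d)*d - 803 = c*d**2 - 803 = -803 + c*d**2)
1/(r(974, 162) + S(-241, 649)) = 1/((-803 + 974*162**2) + 649) = 1/((-803 + 974*26244) + 649) = 1/((-803 + 25561656) + 649) = 1/(25560853 + 649) = 1/25561502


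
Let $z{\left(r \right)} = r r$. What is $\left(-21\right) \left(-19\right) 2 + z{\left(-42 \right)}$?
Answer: $2562$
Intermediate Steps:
$z{\left(r \right)} = r^{2}$
$\left(-21\right) \left(-19\right) 2 + z{\left(-42 \right)} = \left(-21\right) \left(-19\right) 2 + \left(-42\right)^{2} = 399 \cdot 2 + 1764 = 798 + 1764 = 2562$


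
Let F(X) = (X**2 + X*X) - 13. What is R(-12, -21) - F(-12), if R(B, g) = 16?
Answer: -259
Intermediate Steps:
F(X) = -13 + 2*X**2 (F(X) = (X**2 + X**2) - 13 = 2*X**2 - 13 = -13 + 2*X**2)
R(-12, -21) - F(-12) = 16 - (-13 + 2*(-12)**2) = 16 - (-13 + 2*144) = 16 - (-13 + 288) = 16 - 1*275 = 16 - 275 = -259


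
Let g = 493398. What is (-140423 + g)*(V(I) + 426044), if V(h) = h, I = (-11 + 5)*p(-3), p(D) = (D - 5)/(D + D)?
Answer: 150380057100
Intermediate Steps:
p(D) = (-5 + D)/(2*D) (p(D) = (-5 + D)/((2*D)) = (-5 + D)*(1/(2*D)) = (-5 + D)/(2*D))
I = -8 (I = (-11 + 5)*((1/2)*(-5 - 3)/(-3)) = -3*(-1)*(-8)/3 = -6*4/3 = -8)
(-140423 + g)*(V(I) + 426044) = (-140423 + 493398)*(-8 + 426044) = 352975*426036 = 150380057100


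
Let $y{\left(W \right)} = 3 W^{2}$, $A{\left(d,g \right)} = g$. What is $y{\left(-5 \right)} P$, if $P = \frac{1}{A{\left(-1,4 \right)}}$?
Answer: $\frac{75}{4} \approx 18.75$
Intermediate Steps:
$P = \frac{1}{4} \approx 0.25$
$y{\left(-5 \right)} P = 3 \left(-5\right)^{2} \cdot \frac{1}{4} = 3 \cdot 25 \cdot \frac{1}{4} = 75 \cdot \frac{1}{4} = \frac{75}{4}$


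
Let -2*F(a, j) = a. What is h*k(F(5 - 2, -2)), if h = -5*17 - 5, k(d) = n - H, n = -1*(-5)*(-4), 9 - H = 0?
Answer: 2610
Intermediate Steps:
H = 9 (H = 9 - 1*0 = 9 + 0 = 9)
n = -20 (n = 5*(-4) = -20)
F(a, j) = -a/2
k(d) = -29 (k(d) = -20 - 1*9 = -20 - 9 = -29)
h = -90 (h = -85 - 5 = -90)
h*k(F(5 - 2, -2)) = -90*(-29) = 2610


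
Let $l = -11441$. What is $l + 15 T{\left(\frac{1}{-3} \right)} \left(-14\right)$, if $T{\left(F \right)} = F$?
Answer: $-11371$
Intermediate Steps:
$l + 15 T{\left(\frac{1}{-3} \right)} \left(-14\right) = -11441 + \frac{15}{-3} \left(-14\right) = -11441 + 15 \left(- \frac{1}{3}\right) \left(-14\right) = -11441 - -70 = -11441 + 70 = -11371$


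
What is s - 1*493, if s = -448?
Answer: -941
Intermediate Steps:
s - 1*493 = -448 - 1*493 = -448 - 493 = -941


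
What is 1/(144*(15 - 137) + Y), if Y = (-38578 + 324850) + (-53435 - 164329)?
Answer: 1/50940 ≈ 1.9631e-5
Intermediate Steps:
Y = 68508 (Y = 286272 - 217764 = 68508)
1/(144*(15 - 137) + Y) = 1/(144*(15 - 137) + 68508) = 1/(144*(-122) + 68508) = 1/(-17568 + 68508) = 1/50940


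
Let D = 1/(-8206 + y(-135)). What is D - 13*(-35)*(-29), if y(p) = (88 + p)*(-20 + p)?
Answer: -12152596/921 ≈ -13195.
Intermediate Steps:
y(p) = (-20 + p)*(88 + p)
D = -1/921 (D = 1/(-8206 + (-1760 + (-135)**2 + 68*(-135))) = 1/(-8206 + (-1760 + 18225 - 9180)) = 1/(-8206 + 7285) = 1/(-921) = -1/921 ≈ -0.0010858)
D - 13*(-35)*(-29) = -1/921 - 13*(-35)*(-29) = -1/921 + 455*(-29) = -1/921 - 13195 = -12152596/921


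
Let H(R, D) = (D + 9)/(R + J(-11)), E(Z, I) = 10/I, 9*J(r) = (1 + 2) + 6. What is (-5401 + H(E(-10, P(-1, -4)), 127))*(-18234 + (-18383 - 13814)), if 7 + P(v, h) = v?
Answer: 299812295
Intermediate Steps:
J(r) = 1 (J(r) = ((1 + 2) + 6)/9 = (3 + 6)/9 = (⅑)*9 = 1)
P(v, h) = -7 + v
H(R, D) = (9 + D)/(1 + R) (H(R, D) = (D + 9)/(R + 1) = (9 + D)/(1 + R))
(-5401 + H(E(-10, P(-1, -4)), 127))*(-18234 + (-18383 - 13814)) = (-5401 + (9 + 127)/(1 + 10/(-7 - 1)))*(-18234 + (-18383 - 13814)) = (-5401 + 136/(1 + 10/(-8)))*(-18234 - 32197) = (-5401 + 136/(1 + 10*(-⅛)))*(-50431) = (-5401 + 136/(1 - 5/4))*(-50431) = (-5401 + 136/(-¼))*(-50431) = (-5401 - 4*136)*(-50431) = (-5401 - 544)*(-50431) = -5945*(-50431) = 299812295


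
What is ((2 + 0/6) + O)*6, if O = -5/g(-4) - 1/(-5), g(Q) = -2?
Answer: 141/5 ≈ 28.200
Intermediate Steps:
O = 27/10 (O = -5/(-2) - 1/(-5) = -5*(-1/2) - 1*(-1/5) = 5/2 + 1/5 = 27/10 ≈ 2.7000)
((2 + 0/6) + O)*6 = ((2 + 0/6) + 27/10)*6 = ((2 + 0*(1/6)) + 27/10)*6 = ((2 + 0) + 27/10)*6 = (2 + 27/10)*6 = (47/10)*6 = 141/5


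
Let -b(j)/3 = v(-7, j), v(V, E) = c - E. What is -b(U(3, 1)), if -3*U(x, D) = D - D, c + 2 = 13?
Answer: 33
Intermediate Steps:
c = 11 (c = -2 + 13 = 11)
U(x, D) = 0 (U(x, D) = -(D - D)/3 = -⅓*0 = 0)
v(V, E) = 11 - E
b(j) = -33 + 3*j (b(j) = -3*(11 - j) = -33 + 3*j)
-b(U(3, 1)) = -(-33 + 3*0) = -(-33 + 0) = -1*(-33) = 33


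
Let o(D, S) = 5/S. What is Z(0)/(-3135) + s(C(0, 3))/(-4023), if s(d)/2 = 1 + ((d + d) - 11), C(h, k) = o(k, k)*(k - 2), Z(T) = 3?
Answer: 29731/12612105 ≈ 0.0023573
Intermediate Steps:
C(h, k) = 5*(-2 + k)/k (C(h, k) = (5/k)*(k - 2) = (5/k)*(-2 + k) = 5*(-2 + k)/k)
s(d) = -20 + 4*d (s(d) = 2*(1 + ((d + d) - 11)) = 2*(1 + (2*d - 11)) = 2*(1 + (-11 + 2*d)) = 2*(-10 + 2*d) = -20 + 4*d)
Z(0)/(-3135) + s(C(0, 3))/(-4023) = 3/(-3135) + (-20 + 4*(5 - 10/3))/(-4023) = 3*(-1/3135) + (-20 + 4*(5 - 10*1/3))*(-1/4023) = -1/1045 + (-20 + 4*(5 - 10/3))*(-1/4023) = -1/1045 + (-20 + 4*(5/3))*(-1/4023) = -1/1045 + (-20 + 20/3)*(-1/4023) = -1/1045 - 40/3*(-1/4023) = -1/1045 + 40/12069 = 29731/12612105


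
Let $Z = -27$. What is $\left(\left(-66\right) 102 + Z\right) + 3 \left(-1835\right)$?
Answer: $-12264$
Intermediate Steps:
$\left(\left(-66\right) 102 + Z\right) + 3 \left(-1835\right) = \left(\left(-66\right) 102 - 27\right) + 3 \left(-1835\right) = \left(-6732 - 27\right) - 5505 = -6759 - 5505 = -12264$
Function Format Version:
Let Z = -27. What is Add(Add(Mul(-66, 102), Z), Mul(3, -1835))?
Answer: -12264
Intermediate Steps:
Add(Add(Mul(-66, 102), Z), Mul(3, -1835)) = Add(Add(Mul(-66, 102), -27), Mul(3, -1835)) = Add(Add(-6732, -27), -5505) = Add(-6759, -5505) = -12264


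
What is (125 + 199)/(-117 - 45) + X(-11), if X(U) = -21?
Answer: -23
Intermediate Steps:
(125 + 199)/(-117 - 45) + X(-11) = (125 + 199)/(-117 - 45) - 21 = 324/(-162) - 21 = 324*(-1/162) - 21 = -2 - 21 = -23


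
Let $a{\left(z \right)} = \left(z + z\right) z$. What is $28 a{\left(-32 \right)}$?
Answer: $57344$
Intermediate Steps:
$a{\left(z \right)} = 2 z^{2}$ ($a{\left(z \right)} = 2 z z = 2 z^{2}$)
$28 a{\left(-32 \right)} = 28 \cdot 2 \left(-32\right)^{2} = 28 \cdot 2 \cdot 1024 = 28 \cdot 2048 = 57344$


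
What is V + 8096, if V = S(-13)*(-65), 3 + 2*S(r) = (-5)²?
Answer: 7381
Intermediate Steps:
S(r) = 11 (S(r) = -3/2 + (½)*(-5)² = -3/2 + (½)*25 = -3/2 + 25/2 = 11)
V = -715 (V = 11*(-65) = -715)
V + 8096 = -715 + 8096 = 7381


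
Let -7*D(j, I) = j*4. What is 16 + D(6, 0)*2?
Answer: 64/7 ≈ 9.1429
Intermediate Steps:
D(j, I) = -4*j/7 (D(j, I) = -j*4/7 = -4*j/7)
16 + D(6, 0)*2 = 16 - 4/7*6*2 = 16 - 24/7*2 = 16 - 48/7 = 64/7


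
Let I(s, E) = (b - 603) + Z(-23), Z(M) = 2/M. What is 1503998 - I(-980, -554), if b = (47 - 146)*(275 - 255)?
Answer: 34651365/23 ≈ 1.5066e+6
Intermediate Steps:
b = -1980 (b = -99*20 = -1980)
I(s, E) = -59411/23 (I(s, E) = (-1980 - 603) + 2/(-23) = -2583 + 2*(-1/23) = -2583 - 2/23 = -59411/23)
1503998 - I(-980, -554) = 1503998 - 1*(-59411/23) = 1503998 + 59411/23 = 34651365/23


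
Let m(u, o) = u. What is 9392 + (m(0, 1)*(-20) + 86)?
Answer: 9478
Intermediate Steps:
9392 + (m(0, 1)*(-20) + 86) = 9392 + (0*(-20) + 86) = 9392 + (0 + 86) = 9392 + 86 = 9478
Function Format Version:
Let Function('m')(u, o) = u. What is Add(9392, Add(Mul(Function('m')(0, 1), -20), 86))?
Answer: 9478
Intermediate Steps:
Add(9392, Add(Mul(Function('m')(0, 1), -20), 86)) = Add(9392, Add(Mul(0, -20), 86)) = Add(9392, Add(0, 86)) = Add(9392, 86) = 9478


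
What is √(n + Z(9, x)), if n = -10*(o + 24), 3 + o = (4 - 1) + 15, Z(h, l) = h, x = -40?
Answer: I*√381 ≈ 19.519*I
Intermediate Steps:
o = 15 (o = -3 + ((4 - 1) + 15) = -3 + (3 + 15) = -3 + 18 = 15)
n = -390 (n = -10*(15 + 24) = -10*39 = -390)
√(n + Z(9, x)) = √(-390 + 9) = √(-381) = I*√381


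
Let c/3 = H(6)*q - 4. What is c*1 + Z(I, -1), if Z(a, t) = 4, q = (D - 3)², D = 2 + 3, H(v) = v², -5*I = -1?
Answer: 424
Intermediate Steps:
I = ⅕ (I = -⅕*(-1) = ⅕ ≈ 0.20000)
D = 5
q = 4 (q = (5 - 3)² = 2² = 4)
c = 420 (c = 3*(6²*4 - 4) = 3*(36*4 - 4) = 3*(144 - 4) = 3*140 = 420)
c*1 + Z(I, -1) = 420*1 + 4 = 420 + 4 = 424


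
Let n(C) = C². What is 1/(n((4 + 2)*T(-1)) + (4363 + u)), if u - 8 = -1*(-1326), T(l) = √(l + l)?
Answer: 1/5625 ≈ 0.00017778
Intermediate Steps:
T(l) = √2*√l (T(l) = √(2*l) = √2*√l)
u = 1334 (u = 8 - 1*(-1326) = 8 + 1326 = 1334)
1/(n((4 + 2)*T(-1)) + (4363 + u)) = 1/(((4 + 2)*(√2*√(-1)))² + (4363 + 1334)) = 1/((6*(√2*I))² + 5697) = 1/((6*(I*√2))² + 5697) = 1/((6*I*√2)² + 5697) = 1/(-72 + 5697) = 1/5625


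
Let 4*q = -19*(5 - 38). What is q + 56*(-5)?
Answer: -493/4 ≈ -123.25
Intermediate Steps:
q = 627/4 (q = (-19*(5 - 38))/4 = (-19*(-33))/4 = (1/4)*627 = 627/4 ≈ 156.75)
q + 56*(-5) = 627/4 + 56*(-5) = 627/4 - 280 = -493/4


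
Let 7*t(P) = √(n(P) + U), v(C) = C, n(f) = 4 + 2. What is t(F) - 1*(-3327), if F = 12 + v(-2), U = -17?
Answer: 3327 + I*√11/7 ≈ 3327.0 + 0.4738*I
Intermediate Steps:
n(f) = 6
F = 10 (F = 12 - 2 = 10)
t(P) = I*√11/7 (t(P) = √(6 - 17)/7 = √(-11)/7 = (I*√11)/7 = I*√11/7)
t(F) - 1*(-3327) = I*√11/7 - 1*(-3327) = I*√11/7 + 3327 = 3327 + I*√11/7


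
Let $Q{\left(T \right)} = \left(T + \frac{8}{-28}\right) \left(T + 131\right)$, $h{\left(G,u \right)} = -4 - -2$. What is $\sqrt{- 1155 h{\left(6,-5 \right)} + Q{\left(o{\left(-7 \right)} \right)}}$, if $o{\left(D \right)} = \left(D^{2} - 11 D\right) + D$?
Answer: $\frac{12 \sqrt{10885}}{7} \approx 178.85$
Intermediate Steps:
$h{\left(G,u \right)} = -2$ ($h{\left(G,u \right)} = -4 + 2 = -2$)
$o{\left(D \right)} = D^{2} - 10 D$
$Q{\left(T \right)} = \left(131 + T\right) \left(- \frac{2}{7} + T\right)$ ($Q{\left(T \right)} = \left(T + 8 \left(- \frac{1}{28}\right)\right) \left(131 + T\right) = \left(T - \frac{2}{7}\right) \left(131 + T\right) = \left(- \frac{2}{7} + T\right) \left(131 + T\right) = \left(131 + T\right) \left(- \frac{2}{7} + T\right)$)
$\sqrt{- 1155 h{\left(6,-5 \right)} + Q{\left(o{\left(-7 \right)} \right)}} = \sqrt{\left(-1155\right) \left(-2\right) + \left(- \frac{262}{7} + \left(- 7 \left(-10 - 7\right)\right)^{2} + \frac{915 \left(- 7 \left(-10 - 7\right)\right)}{7}\right)} = \sqrt{2310 + \left(- \frac{262}{7} + \left(\left(-7\right) \left(-17\right)\right)^{2} + \frac{915 \left(\left(-7\right) \left(-17\right)\right)}{7}\right)} = \sqrt{2310 + \left(- \frac{262}{7} + 119^{2} + \frac{915}{7} \cdot 119\right)} = \sqrt{2310 + \left(- \frac{262}{7} + 14161 + 15555\right)} = \sqrt{2310 + \frac{207750}{7}} = \sqrt{\frac{223920}{7}} = \frac{12 \sqrt{10885}}{7}$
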